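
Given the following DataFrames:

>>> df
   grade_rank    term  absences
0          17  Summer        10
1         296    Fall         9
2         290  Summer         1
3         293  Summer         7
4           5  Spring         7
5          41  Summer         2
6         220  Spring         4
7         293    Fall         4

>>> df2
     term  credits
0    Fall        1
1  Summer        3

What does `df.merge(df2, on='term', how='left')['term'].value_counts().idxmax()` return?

merge on 'term' (how='left') → 8 rows:
   grade_rank    term  absences  credits
0          17  Summer        10      3.0
1         296    Fall         9      1.0
2         290  Summer         1      3.0
3         293  Summer         7      3.0
4           5  Spring         7      NaN
5          41  Summer         2      3.0
6         220  Spring         4      NaN
7         293    Fall         4      1.0
value_counts of term:
term
Summer    4
Fall      2
Spring    2
Name: count, dtype: int64
label with the largest value → Summer

Summer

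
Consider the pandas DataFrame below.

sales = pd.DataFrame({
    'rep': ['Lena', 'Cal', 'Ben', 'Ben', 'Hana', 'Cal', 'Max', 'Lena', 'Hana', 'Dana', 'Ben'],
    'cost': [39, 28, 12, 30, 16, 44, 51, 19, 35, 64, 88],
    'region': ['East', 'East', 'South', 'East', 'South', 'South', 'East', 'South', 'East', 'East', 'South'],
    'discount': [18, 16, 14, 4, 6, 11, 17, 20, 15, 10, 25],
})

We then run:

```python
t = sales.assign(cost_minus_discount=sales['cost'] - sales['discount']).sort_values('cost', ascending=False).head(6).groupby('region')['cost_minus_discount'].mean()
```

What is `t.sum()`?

add column cost_minus_discount = sales['cost'] - sales['discount']:
     rep  cost region  discount  cost_minus_discount
0   Lena    39   East        18                   21
1    Cal    28   East        16                   12
2    Ben    12  South        14                   -2
3    Ben    30   East         4                   26
4   Hana    16  South         6                   10
5    Cal    44  South        11                   33
6    Max    51   East        17                   34
7   Lena    19  South        20                   -1
8   Hana    35   East        15                   20
9   Dana    64   East        10                   54
10   Ben    88  South        25                   63
sort by cost descending:
     rep  cost region  discount  cost_minus_discount
10   Ben    88  South        25                   63
9   Dana    64   East        10                   54
6    Max    51   East        17                   34
5    Cal    44  South        11                   33
0   Lena    39   East        18                   21
8   Hana    35   East        15                   20
3    Ben    30   East         4                   26
1    Cal    28   East        16                   12
7   Lena    19  South        20                   -1
4   Hana    16  South         6                   10
2    Ben    12  South        14                   -2
take first 6 rows:
     rep  cost region  discount  cost_minus_discount
10   Ben    88  South        25                   63
9   Dana    64   East        10                   54
6    Max    51   East        17                   34
5    Cal    44  South        11                   33
0   Lena    39   East        18                   21
8   Hana    35   East        15                   20
group by region, mean of cost_minus_discount:
region
East     32.25
South    48.00
Name: cost_minus_discount, dtype: float64
The sum of the resulting series is 80.25.

80.25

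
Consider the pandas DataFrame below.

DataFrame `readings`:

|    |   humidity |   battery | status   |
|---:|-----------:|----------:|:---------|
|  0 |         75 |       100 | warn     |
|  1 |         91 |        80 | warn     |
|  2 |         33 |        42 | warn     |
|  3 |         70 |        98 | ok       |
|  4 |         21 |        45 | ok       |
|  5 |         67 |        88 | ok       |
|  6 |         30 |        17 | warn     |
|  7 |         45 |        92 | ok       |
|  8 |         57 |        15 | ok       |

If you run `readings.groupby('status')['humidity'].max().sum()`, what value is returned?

161

group by status, max of humidity:
status
ok      70
warn    91
Name: humidity, dtype: int64
The sum of the resulting series is 161.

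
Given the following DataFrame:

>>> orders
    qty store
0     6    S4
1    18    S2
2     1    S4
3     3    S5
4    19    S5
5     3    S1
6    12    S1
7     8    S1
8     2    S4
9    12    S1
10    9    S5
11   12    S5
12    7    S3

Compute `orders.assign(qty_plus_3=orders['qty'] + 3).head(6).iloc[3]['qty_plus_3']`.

6

add column qty_plus_3 = orders['qty'] + 3:
    qty store  qty_plus_3
0     6    S4           9
1    18    S2          21
2     1    S4           4
3     3    S5           6
4    19    S5          22
5     3    S1           6
6    12    S1          15
7     8    S1          11
8     2    S4           5
9    12    S1          15
10    9    S5          12
11   12    S5          15
12    7    S3          10
take first 6 rows:
   qty store  qty_plus_3
0    6    S4           9
1   18    S2          21
2    1    S4           4
3    3    S5           6
4   19    S5          22
5    3    S1           6
Then the value at position 3, column 'qty_plus_3': 6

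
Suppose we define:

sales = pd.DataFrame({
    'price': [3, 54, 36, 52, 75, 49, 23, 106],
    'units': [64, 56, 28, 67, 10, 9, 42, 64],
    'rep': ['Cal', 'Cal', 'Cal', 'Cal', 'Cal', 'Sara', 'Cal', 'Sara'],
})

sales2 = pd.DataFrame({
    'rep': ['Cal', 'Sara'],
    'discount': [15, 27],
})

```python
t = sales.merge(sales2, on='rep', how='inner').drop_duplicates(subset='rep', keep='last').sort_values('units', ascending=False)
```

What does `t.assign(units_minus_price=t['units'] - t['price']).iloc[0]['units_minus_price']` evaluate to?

merge on 'rep' (how='inner') → 8 rows:
   price  units   rep  discount
0      3     64   Cal        15
1     54     56   Cal        15
2     36     28   Cal        15
3     52     67   Cal        15
4     75     10   Cal        15
5     49      9  Sara        27
6     23     42   Cal        15
7    106     64  Sara        27
drop duplicate rep (keep=last):
   price  units   rep  discount
6     23     42   Cal        15
7    106     64  Sara        27
sort by units descending:
   price  units   rep  discount
7    106     64  Sara        27
6     23     42   Cal        15
add column units_minus_price = t['units'] - t['price']:
   price  units   rep  discount  units_minus_price
7    106     64  Sara        27                -42
6     23     42   Cal        15                 19
Reading off the value at position 0, column 'units_minus_price', we get -42.

-42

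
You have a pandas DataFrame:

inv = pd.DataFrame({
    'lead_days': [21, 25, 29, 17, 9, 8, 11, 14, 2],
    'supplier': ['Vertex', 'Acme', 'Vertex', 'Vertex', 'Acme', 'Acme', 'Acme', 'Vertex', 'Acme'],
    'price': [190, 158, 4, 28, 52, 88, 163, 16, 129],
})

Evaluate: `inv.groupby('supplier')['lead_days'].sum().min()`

group by supplier, sum of lead_days:
supplier
Acme      55
Vertex    81
Name: lead_days, dtype: int64
Then the min of the resulting series: 55

55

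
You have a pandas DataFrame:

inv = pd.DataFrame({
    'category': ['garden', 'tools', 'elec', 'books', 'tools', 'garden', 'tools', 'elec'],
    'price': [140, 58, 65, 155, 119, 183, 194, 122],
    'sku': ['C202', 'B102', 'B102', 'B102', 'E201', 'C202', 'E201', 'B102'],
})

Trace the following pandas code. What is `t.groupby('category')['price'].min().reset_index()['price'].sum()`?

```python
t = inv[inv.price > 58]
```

filter rows where price > 58:
  category  price   sku
0   garden    140  C202
2     elec     65  B102
3    books    155  B102
4    tools    119  E201
5   garden    183  C202
6    tools    194  E201
7     elec    122  B102
group by category, min of price:
category
books     155
elec       65
garden    140
tools     119
Name: price, dtype: int64
reset_index():
  category  price
0    books    155
1     elec     65
2   garden    140
3    tools    119
The sum of column 'price' is 479.

479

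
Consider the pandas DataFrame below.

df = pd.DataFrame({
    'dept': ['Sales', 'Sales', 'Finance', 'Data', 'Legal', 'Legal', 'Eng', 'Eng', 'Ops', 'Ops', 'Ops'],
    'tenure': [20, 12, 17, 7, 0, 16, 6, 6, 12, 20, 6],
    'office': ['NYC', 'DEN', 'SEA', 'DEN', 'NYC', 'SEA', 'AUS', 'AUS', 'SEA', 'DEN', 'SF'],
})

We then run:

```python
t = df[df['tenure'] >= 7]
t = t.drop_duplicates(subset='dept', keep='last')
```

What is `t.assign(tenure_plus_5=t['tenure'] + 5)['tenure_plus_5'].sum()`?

97

filter rows where tenure >= 7:
      dept  tenure office
0    Sales      20    NYC
1    Sales      12    DEN
2  Finance      17    SEA
3     Data       7    DEN
5    Legal      16    SEA
8      Ops      12    SEA
9      Ops      20    DEN
drop duplicate dept (keep=last):
      dept  tenure office
1    Sales      12    DEN
2  Finance      17    SEA
3     Data       7    DEN
5    Legal      16    SEA
9      Ops      20    DEN
add column tenure_plus_5 = t['tenure'] + 5:
      dept  tenure office  tenure_plus_5
1    Sales      12    DEN             17
2  Finance      17    SEA             22
3     Data       7    DEN             12
5    Legal      16    SEA             21
9      Ops      20    DEN             25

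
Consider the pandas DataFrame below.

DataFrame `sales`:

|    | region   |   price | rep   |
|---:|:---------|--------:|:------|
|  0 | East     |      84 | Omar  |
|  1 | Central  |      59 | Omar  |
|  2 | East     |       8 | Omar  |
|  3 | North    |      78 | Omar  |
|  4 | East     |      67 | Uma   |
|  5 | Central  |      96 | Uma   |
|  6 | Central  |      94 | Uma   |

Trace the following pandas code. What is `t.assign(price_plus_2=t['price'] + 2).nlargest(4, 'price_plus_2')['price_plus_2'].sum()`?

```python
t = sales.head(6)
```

333

take first 6 rows:
    region  price   rep
0     East     84  Omar
1  Central     59  Omar
2     East      8  Omar
3    North     78  Omar
4     East     67   Uma
5  Central     96   Uma
add column price_plus_2 = t['price'] + 2:
    region  price   rep  price_plus_2
0     East     84  Omar            86
1  Central     59  Omar            61
2     East      8  Omar            10
3    North     78  Omar            80
4     East     67   Uma            69
5  Central     96   Uma            98
take 4 rows with largest price_plus_2:
    region  price   rep  price_plus_2
5  Central     96   Uma            98
0     East     84  Omar            86
3    North     78  Omar            80
4     East     67   Uma            69
So sum() = 333.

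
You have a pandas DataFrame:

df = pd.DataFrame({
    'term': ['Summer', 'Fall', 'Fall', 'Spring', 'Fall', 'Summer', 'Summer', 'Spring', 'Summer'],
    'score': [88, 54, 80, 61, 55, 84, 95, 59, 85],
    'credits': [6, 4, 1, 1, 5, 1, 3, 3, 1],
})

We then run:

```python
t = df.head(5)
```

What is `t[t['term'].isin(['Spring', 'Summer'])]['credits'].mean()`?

take first 5 rows:
     term  score  credits
0  Summer     88        6
1    Fall     54        4
2    Fall     80        1
3  Spring     61        1
4    Fall     55        5
filter rows where term in ['Spring', 'Summer']:
     term  score  credits
0  Summer     88        6
3  Spring     61        1

3.5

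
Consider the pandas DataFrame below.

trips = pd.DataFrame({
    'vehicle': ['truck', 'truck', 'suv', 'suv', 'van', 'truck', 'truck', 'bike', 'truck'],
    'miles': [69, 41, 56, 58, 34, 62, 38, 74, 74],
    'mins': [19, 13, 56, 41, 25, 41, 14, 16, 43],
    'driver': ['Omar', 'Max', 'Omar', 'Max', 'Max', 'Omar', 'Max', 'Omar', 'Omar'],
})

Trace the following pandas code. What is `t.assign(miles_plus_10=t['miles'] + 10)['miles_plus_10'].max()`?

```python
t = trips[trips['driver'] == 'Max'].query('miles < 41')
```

filter rows where driver == 'Max':
  vehicle  miles  mins driver
1   truck     41    13    Max
3     suv     58    41    Max
4     van     34    25    Max
6   truck     38    14    Max
filter rows where miles < 41:
  vehicle  miles  mins driver
4     van     34    25    Max
6   truck     38    14    Max
add column miles_plus_10 = t['miles'] + 10:
  vehicle  miles  mins driver  miles_plus_10
4     van     34    25    Max             44
6   truck     38    14    Max             48
Then the max of column 'miles_plus_10': 48

48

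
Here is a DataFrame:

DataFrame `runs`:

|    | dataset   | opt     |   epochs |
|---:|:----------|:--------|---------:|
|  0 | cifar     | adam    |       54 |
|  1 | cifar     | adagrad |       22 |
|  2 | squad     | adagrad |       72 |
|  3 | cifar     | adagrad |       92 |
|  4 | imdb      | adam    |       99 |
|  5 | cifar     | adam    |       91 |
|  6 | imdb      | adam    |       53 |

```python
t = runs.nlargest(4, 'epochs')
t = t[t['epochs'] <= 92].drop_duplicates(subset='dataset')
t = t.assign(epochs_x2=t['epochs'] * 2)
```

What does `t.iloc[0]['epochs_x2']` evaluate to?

take 4 rows with largest epochs:
  dataset      opt  epochs
4    imdb     adam      99
3   cifar  adagrad      92
5   cifar     adam      91
2   squad  adagrad      72
filter rows where epochs <= 92:
  dataset      opt  epochs
3   cifar  adagrad      92
5   cifar     adam      91
2   squad  adagrad      72
drop duplicate dataset (keep=first):
  dataset      opt  epochs
3   cifar  adagrad      92
2   squad  adagrad      72
add column epochs_x2 = t['epochs'] * 2:
  dataset      opt  epochs  epochs_x2
3   cifar  adagrad      92        184
2   squad  adagrad      72        144

184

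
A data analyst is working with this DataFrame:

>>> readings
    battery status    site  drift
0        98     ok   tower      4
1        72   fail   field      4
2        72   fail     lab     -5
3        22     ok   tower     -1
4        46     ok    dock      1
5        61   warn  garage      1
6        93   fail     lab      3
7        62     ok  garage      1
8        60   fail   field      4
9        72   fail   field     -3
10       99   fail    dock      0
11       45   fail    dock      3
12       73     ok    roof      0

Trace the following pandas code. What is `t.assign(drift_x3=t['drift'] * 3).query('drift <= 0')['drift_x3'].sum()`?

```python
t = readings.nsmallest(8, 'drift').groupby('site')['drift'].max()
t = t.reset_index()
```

-27

take 8 rows with smallest drift:
    battery status    site  drift
2        72   fail     lab     -5
9        72   fail   field     -3
3        22     ok   tower     -1
10       99   fail    dock      0
12       73     ok    roof      0
4        46     ok    dock      1
5        61   warn  garage      1
7        62     ok  garage      1
group by site, max of drift:
site
dock      1
field    -3
garage    1
lab      -5
roof      0
tower    -1
Name: drift, dtype: int64
reset_index():
     site  drift
0    dock      1
1   field     -3
2  garage      1
3     lab     -5
4    roof      0
5   tower     -1
add column drift_x3 = t['drift'] * 3:
     site  drift  drift_x3
0    dock      1         3
1   field     -3        -9
2  garage      1         3
3     lab     -5       -15
4    roof      0         0
5   tower     -1        -3
filter rows where drift <= 0:
    site  drift  drift_x3
1  field     -3        -9
3    lab     -5       -15
4   roof      0         0
5  tower     -1        -3
Finally, sum of column 'drift_x3' = -27.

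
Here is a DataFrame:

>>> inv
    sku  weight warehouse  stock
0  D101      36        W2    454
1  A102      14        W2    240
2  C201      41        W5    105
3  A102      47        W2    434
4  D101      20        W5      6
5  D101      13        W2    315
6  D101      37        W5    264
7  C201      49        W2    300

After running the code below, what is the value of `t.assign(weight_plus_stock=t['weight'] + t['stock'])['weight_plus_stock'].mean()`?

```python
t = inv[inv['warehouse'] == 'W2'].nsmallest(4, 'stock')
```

353.0

filter rows where warehouse == 'W2':
    sku  weight warehouse  stock
0  D101      36        W2    454
1  A102      14        W2    240
3  A102      47        W2    434
5  D101      13        W2    315
7  C201      49        W2    300
take 4 rows with smallest stock:
    sku  weight warehouse  stock
1  A102      14        W2    240
7  C201      49        W2    300
5  D101      13        W2    315
3  A102      47        W2    434
add column weight_plus_stock = t['weight'] + t['stock']:
    sku  weight warehouse  stock  weight_plus_stock
1  A102      14        W2    240                254
7  C201      49        W2    300                349
5  D101      13        W2    315                328
3  A102      47        W2    434                481
Reading off the mean of column 'weight_plus_stock', we get 353.0.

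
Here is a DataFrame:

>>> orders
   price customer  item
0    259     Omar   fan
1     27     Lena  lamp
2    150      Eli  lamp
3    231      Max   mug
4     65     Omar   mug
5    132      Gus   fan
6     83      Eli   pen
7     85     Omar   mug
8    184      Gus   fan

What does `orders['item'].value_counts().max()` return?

3

value_counts of item:
item
fan     3
mug     3
lamp    2
pen     1
Name: count, dtype: int64
So max() = 3.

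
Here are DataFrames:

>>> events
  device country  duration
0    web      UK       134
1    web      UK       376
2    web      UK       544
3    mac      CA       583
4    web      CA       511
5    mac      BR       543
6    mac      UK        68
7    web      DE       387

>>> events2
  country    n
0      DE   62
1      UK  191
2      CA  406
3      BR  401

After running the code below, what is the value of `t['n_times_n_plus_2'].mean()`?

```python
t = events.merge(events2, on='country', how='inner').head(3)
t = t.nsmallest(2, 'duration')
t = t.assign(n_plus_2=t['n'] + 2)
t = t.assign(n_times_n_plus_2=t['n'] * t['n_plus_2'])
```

merge on 'country' (how='inner') → 8 rows:
  device country  duration    n
0    web      UK       134  191
1    web      UK       376  191
2    web      UK       544  191
3    mac      CA       583  406
4    web      CA       511  406
5    mac      BR       543  401
6    mac      UK        68  191
7    web      DE       387   62
take first 3 rows:
  device country  duration    n
0    web      UK       134  191
1    web      UK       376  191
2    web      UK       544  191
take 2 rows with smallest duration:
  device country  duration    n
0    web      UK       134  191
1    web      UK       376  191
add column n_plus_2 = t['n'] + 2:
  device country  duration    n  n_plus_2
0    web      UK       134  191       193
1    web      UK       376  191       193
add column n_times_n_plus_2 = t['n'] * t['n_plus_2']:
  device country  duration    n  n_plus_2  n_times_n_plus_2
0    web      UK       134  191       193             36863
1    web      UK       376  191       193             36863
Finally, mean of column 'n_times_n_plus_2' = 36863.0.

36863.0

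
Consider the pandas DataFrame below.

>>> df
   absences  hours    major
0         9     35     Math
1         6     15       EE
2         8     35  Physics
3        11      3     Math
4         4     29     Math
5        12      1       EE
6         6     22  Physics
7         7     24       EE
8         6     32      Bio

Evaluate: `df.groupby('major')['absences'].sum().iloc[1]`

group by major, sum of absences:
major
Bio         6
EE         25
Math       24
Physics    14
Name: absences, dtype: int64
Finally, value at position 1 = 25.

25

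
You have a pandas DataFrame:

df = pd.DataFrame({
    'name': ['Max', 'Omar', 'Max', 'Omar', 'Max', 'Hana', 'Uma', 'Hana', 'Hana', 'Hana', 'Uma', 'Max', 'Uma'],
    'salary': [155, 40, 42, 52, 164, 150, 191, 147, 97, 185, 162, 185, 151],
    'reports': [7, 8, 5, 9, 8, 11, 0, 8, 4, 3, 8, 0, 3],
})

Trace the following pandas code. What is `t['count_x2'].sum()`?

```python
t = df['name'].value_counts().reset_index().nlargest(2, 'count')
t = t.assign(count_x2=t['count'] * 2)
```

16

value_counts of name:
name
Max     4
Hana    4
Uma     3
Omar    2
Name: count, dtype: int64
reset_index():
   name  count
0   Max      4
1  Hana      4
2   Uma      3
3  Omar      2
take 2 rows with largest count:
   name  count
0   Max      4
1  Hana      4
add column count_x2 = t['count'] * 2:
   name  count  count_x2
0   Max      4         8
1  Hana      4         8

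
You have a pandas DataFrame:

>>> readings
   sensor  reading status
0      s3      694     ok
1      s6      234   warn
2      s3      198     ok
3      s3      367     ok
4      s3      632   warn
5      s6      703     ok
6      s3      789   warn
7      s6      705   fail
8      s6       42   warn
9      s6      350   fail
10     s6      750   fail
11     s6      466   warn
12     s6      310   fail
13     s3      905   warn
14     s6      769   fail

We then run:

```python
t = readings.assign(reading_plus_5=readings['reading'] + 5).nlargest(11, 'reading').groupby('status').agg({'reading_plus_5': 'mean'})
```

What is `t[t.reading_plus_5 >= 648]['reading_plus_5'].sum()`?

1351.5

add column reading_plus_5 = readings['reading'] + 5:
   sensor  reading status  reading_plus_5
0      s3      694     ok             699
1      s6      234   warn             239
2      s3      198     ok             203
3      s3      367     ok             372
4      s3      632   warn             637
5      s6      703     ok             708
6      s3      789   warn             794
7      s6      705   fail             710
8      s6       42   warn              47
9      s6      350   fail             355
10     s6      750   fail             755
11     s6      466   warn             471
12     s6      310   fail             315
13     s3      905   warn             910
14     s6      769   fail             774
take 11 rows with largest reading:
   sensor  reading status  reading_plus_5
13     s3      905   warn             910
6      s3      789   warn             794
14     s6      769   fail             774
10     s6      750   fail             755
7      s6      705   fail             710
5      s6      703     ok             708
0      s3      694     ok             699
4      s3      632   warn             637
11     s6      466   warn             471
3      s3      367     ok             372
9      s6      350   fail             355
group by status, mean of reading_plus_5:
        reading_plus_5
status                
fail             648.5
ok               593.0
warn             703.0
filter rows where reading_plus_5 >= 648:
        reading_plus_5
status                
fail             648.5
warn             703.0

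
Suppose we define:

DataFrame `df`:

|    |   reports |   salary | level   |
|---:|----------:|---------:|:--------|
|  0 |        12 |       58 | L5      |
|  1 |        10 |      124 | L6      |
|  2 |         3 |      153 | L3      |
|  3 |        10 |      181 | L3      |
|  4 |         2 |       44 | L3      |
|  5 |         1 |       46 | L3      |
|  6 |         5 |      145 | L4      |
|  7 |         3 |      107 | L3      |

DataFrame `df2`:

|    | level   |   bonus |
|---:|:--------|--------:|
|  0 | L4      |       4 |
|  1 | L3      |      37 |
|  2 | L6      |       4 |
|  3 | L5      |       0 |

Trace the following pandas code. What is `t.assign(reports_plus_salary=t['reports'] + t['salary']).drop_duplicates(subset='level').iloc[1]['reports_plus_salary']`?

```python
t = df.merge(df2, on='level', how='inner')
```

merge on 'level' (how='inner') → 8 rows:
   reports  salary level  bonus
0       12      58    L5      0
1       10     124    L6      4
2        3     153    L3     37
3       10     181    L3     37
4        2      44    L3     37
5        1      46    L3     37
6        5     145    L4      4
7        3     107    L3     37
add column reports_plus_salary = t['reports'] + t['salary']:
   reports  salary level  bonus  reports_plus_salary
0       12      58    L5      0                   70
1       10     124    L6      4                  134
2        3     153    L3     37                  156
3       10     181    L3     37                  191
4        2      44    L3     37                   46
5        1      46    L3     37                   47
6        5     145    L4      4                  150
7        3     107    L3     37                  110
drop duplicate level (keep=first):
   reports  salary level  bonus  reports_plus_salary
0       12      58    L5      0                   70
1       10     124    L6      4                  134
2        3     153    L3     37                  156
6        5     145    L4      4                  150
Finally, value at position 1, column 'reports_plus_salary' = 134.

134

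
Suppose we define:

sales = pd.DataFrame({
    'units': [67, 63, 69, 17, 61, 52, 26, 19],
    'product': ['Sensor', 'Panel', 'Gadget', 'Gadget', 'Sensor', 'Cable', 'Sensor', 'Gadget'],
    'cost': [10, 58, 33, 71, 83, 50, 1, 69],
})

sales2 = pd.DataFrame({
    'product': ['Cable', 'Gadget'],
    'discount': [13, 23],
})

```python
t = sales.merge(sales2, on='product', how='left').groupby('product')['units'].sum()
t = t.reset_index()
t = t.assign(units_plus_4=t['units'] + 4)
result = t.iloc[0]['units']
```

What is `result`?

52

merge on 'product' (how='left') → 8 rows:
   units product  cost  discount
0     67  Sensor    10       NaN
1     63   Panel    58       NaN
2     69  Gadget    33      23.0
3     17  Gadget    71      23.0
4     61  Sensor    83       NaN
5     52   Cable    50      13.0
6     26  Sensor     1       NaN
7     19  Gadget    69      23.0
group by product, sum of units:
product
Cable      52
Gadget    105
Panel      63
Sensor    154
Name: units, dtype: int64
reset_index():
  product  units
0   Cable     52
1  Gadget    105
2   Panel     63
3  Sensor    154
add column units_plus_4 = t['units'] + 4:
  product  units  units_plus_4
0   Cable     52            56
1  Gadget    105           109
2   Panel     63            67
3  Sensor    154           158
Then the value at position 0, column 'units': 52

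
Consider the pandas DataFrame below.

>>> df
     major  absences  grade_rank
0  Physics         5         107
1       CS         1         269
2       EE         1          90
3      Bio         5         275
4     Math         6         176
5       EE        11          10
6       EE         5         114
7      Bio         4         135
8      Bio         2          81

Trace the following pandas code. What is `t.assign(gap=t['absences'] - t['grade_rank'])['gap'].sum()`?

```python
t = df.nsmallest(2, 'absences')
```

take 2 rows with smallest absences:
  major  absences  grade_rank
1    CS         1         269
2    EE         1          90
add column gap = t['absences'] - t['grade_rank']:
  major  absences  grade_rank  gap
1    CS         1         269 -268
2    EE         1          90  -89
Taking the sum of column 'gap' gives -357.

-357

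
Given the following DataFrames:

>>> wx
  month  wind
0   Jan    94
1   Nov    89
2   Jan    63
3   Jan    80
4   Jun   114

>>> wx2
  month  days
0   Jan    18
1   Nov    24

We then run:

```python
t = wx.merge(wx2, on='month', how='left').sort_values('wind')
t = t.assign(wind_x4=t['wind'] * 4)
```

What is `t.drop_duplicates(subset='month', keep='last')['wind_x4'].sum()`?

merge on 'month' (how='left') → 5 rows:
  month  wind  days
0   Jan    94  18.0
1   Nov    89  24.0
2   Jan    63  18.0
3   Jan    80  18.0
4   Jun   114   NaN
sort by wind:
  month  wind  days
2   Jan    63  18.0
3   Jan    80  18.0
1   Nov    89  24.0
0   Jan    94  18.0
4   Jun   114   NaN
add column wind_x4 = t['wind'] * 4:
  month  wind  days  wind_x4
2   Jan    63  18.0      252
3   Jan    80  18.0      320
1   Nov    89  24.0      356
0   Jan    94  18.0      376
4   Jun   114   NaN      456
drop duplicate month (keep=last):
  month  wind  days  wind_x4
1   Nov    89  24.0      356
0   Jan    94  18.0      376
4   Jun   114   NaN      456

1188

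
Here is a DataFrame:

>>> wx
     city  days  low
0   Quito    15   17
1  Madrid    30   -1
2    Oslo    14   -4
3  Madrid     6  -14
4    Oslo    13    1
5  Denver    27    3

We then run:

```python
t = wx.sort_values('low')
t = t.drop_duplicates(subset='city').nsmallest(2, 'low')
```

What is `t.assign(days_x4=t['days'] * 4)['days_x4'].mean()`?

sort by low:
     city  days  low
3  Madrid     6  -14
2    Oslo    14   -4
1  Madrid    30   -1
4    Oslo    13    1
5  Denver    27    3
0   Quito    15   17
drop duplicate city (keep=first):
     city  days  low
3  Madrid     6  -14
2    Oslo    14   -4
5  Denver    27    3
0   Quito    15   17
take 2 rows with smallest low:
     city  days  low
3  Madrid     6  -14
2    Oslo    14   -4
add column days_x4 = t['days'] * 4:
     city  days  low  days_x4
3  Madrid     6  -14       24
2    Oslo    14   -4       56

40.0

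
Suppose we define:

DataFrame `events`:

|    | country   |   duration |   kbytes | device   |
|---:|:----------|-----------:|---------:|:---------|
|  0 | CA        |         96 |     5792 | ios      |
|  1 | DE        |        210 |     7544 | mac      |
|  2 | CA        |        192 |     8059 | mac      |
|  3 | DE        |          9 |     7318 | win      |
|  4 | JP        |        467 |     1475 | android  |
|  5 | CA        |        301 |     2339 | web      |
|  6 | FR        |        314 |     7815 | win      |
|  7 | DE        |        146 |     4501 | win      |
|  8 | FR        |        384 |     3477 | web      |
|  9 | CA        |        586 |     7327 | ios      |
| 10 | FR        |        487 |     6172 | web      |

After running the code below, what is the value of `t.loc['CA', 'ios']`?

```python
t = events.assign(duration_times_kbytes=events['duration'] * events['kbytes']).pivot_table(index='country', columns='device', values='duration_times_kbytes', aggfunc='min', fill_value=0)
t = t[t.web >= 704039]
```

add column duration_times_kbytes = events['duration'] * events['kbytes']:
   country  duration  kbytes   device  duration_times_kbytes
0       CA        96    5792      ios                 556032
1       DE       210    7544      mac                1584240
2       CA       192    8059      mac                1547328
3       DE         9    7318      win                  65862
4       JP       467    1475  android                 688825
5       CA       301    2339      web                 704039
6       FR       314    7815      win                2453910
7       DE       146    4501      win                 657146
8       FR       384    3477      web                1335168
9       CA       586    7327      ios                4293622
10      FR       487    6172      web                3005764
pivot: rows=country, cols=device, min(duration_times_kbytes):
device   android     ios      mac      web      win
country                                            
CA             0  556032  1547328   704039        0
DE             0       0  1584240        0    65862
FR             0       0        0  1335168  2453910
JP        688825       0        0        0        0
filter rows where web >= 704039:
device   android     ios      mac      web      win
country                                            
CA             0  556032  1547328   704039        0
FR             0       0        0  1335168  2453910
Finally, value at row 'CA', column 'ios' = 556032.

556032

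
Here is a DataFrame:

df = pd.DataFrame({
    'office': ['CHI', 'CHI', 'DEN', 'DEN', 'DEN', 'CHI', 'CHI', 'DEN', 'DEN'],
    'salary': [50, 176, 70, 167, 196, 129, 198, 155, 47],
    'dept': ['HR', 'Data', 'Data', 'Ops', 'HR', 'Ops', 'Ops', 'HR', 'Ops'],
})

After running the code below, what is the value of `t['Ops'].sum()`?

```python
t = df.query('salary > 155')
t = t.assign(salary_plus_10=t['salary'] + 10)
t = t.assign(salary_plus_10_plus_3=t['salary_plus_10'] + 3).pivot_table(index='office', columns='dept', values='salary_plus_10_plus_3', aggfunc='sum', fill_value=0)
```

391

filter rows where salary > 155:
  office  salary  dept
1    CHI     176  Data
3    DEN     167   Ops
4    DEN     196    HR
6    CHI     198   Ops
add column salary_plus_10 = t['salary'] + 10:
  office  salary  dept  salary_plus_10
1    CHI     176  Data             186
3    DEN     167   Ops             177
4    DEN     196    HR             206
6    CHI     198   Ops             208
add column salary_plus_10_plus_3 = t['salary_plus_10'] + 3:
  office  salary  dept  salary_plus_10  salary_plus_10_plus_3
1    CHI     176  Data             186                    189
3    DEN     167   Ops             177                    180
4    DEN     196    HR             206                    209
6    CHI     198   Ops             208                    211
pivot: rows=office, cols=dept, sum(salary_plus_10_plus_3):
dept    Data   HR  Ops
office                
CHI      189    0  211
DEN        0  209  180
Hence 391.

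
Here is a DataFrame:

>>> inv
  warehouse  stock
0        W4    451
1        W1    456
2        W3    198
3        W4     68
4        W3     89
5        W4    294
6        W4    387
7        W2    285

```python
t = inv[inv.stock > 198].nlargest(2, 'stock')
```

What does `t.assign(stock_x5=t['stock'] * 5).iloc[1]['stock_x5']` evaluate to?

2255

filter rows where stock > 198:
  warehouse  stock
0        W4    451
1        W1    456
5        W4    294
6        W4    387
7        W2    285
take 2 rows with largest stock:
  warehouse  stock
1        W1    456
0        W4    451
add column stock_x5 = t['stock'] * 5:
  warehouse  stock  stock_x5
1        W1    456      2280
0        W4    451      2255
Hence 2255.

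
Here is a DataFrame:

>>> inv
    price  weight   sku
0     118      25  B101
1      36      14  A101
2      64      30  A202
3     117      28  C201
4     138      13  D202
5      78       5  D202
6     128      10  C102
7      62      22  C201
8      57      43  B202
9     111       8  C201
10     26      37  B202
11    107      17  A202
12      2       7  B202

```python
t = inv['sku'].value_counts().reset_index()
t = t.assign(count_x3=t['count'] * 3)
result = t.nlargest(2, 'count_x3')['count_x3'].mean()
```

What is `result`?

value_counts of sku:
sku
C201    3
B202    3
A202    2
D202    2
B101    1
A101    1
C102    1
Name: count, dtype: int64
reset_index():
    sku  count
0  C201      3
1  B202      3
2  A202      2
3  D202      2
4  B101      1
5  A101      1
6  C102      1
add column count_x3 = t['count'] * 3:
    sku  count  count_x3
0  C201      3         9
1  B202      3         9
2  A202      2         6
3  D202      2         6
4  B101      1         3
5  A101      1         3
6  C102      1         3
take 2 rows with largest count_x3:
    sku  count  count_x3
0  C201      3         9
1  B202      3         9
So mean() = 9.0.

9.0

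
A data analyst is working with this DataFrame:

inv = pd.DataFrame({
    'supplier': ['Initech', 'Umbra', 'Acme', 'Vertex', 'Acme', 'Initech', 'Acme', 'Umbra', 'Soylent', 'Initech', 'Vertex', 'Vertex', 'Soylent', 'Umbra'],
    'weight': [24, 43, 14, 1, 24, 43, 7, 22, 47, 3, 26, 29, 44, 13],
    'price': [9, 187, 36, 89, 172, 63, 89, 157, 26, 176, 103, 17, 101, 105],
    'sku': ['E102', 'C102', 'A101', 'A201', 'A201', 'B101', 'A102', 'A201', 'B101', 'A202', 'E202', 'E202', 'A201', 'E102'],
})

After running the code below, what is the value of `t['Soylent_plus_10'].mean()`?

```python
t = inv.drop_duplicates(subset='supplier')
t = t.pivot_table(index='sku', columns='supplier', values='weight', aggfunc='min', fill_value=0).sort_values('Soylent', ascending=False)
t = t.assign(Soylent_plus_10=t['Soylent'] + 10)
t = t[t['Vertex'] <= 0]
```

drop duplicate supplier (keep=first):
  supplier  weight  price   sku
0  Initech      24      9  E102
1    Umbra      43    187  C102
2     Acme      14     36  A101
3   Vertex       1     89  A201
8  Soylent      47     26  B101
pivot: rows=sku, cols=supplier, min(weight):
supplier  Acme  Initech  Soylent  Umbra  Vertex
sku                                            
A101        14        0        0      0       0
A201         0        0        0      0       1
B101         0        0       47      0       0
C102         0        0        0     43       0
E102         0       24        0      0       0
sort by Soylent descending:
supplier  Acme  Initech  Soylent  Umbra  Vertex
sku                                            
B101         0        0       47      0       0
A101        14        0        0      0       0
A201         0        0        0      0       1
C102         0        0        0     43       0
E102         0       24        0      0       0
add column Soylent_plus_10 = t['Soylent'] + 10:
supplier  Acme  Initech  Soylent  Umbra  Vertex  Soylent_plus_10
sku                                                             
B101         0        0       47      0       0               57
A101        14        0        0      0       0               10
A201         0        0        0      0       1               10
C102         0        0        0     43       0               10
E102         0       24        0      0       0               10
filter rows where Vertex <= 0:
supplier  Acme  Initech  Soylent  Umbra  Vertex  Soylent_plus_10
sku                                                             
B101         0        0       47      0       0               57
A101        14        0        0      0       0               10
C102         0        0        0     43       0               10
E102         0       24        0      0       0               10
Reading off the mean of column 'Soylent_plus_10', we get 21.75.

21.75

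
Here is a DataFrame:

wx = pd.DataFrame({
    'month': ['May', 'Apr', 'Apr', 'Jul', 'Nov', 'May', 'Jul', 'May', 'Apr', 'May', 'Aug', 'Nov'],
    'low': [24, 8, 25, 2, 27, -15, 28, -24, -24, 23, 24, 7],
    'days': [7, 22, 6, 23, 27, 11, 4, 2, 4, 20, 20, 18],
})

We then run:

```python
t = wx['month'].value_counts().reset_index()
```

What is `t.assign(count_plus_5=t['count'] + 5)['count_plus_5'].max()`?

value_counts of month:
month
May    4
Apr    3
Jul    2
Nov    2
Aug    1
Name: count, dtype: int64
reset_index():
  month  count
0   May      4
1   Apr      3
2   Jul      2
3   Nov      2
4   Aug      1
add column count_plus_5 = t['count'] + 5:
  month  count  count_plus_5
0   May      4             9
1   Apr      3             8
2   Jul      2             7
3   Nov      2             7
4   Aug      1             6
Finally, max of column 'count_plus_5' = 9.

9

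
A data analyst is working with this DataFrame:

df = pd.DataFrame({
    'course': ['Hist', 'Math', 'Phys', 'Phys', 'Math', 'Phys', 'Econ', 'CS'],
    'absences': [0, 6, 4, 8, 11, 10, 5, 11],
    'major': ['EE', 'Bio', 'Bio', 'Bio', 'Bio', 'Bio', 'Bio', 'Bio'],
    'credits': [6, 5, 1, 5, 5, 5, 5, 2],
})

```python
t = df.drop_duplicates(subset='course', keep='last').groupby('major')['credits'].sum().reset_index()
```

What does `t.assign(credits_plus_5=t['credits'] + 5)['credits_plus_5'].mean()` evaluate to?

16.5

drop duplicate course (keep=last):
  course  absences major  credits
0   Hist         0    EE        6
4   Math        11   Bio        5
5   Phys        10   Bio        5
6   Econ         5   Bio        5
7     CS        11   Bio        2
group by major, sum of credits:
major
Bio    17
EE      6
Name: credits, dtype: int64
reset_index():
  major  credits
0   Bio       17
1    EE        6
add column credits_plus_5 = t['credits'] + 5:
  major  credits  credits_plus_5
0   Bio       17              22
1    EE        6              11
Finally, mean of column 'credits_plus_5' = 16.5.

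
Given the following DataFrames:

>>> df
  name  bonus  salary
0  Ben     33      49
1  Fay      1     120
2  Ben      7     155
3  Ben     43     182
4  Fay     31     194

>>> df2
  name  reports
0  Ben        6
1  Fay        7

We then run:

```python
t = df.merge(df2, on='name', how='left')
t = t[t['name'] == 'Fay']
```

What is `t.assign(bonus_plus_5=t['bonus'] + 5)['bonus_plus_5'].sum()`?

42

merge on 'name' (how='left') → 5 rows:
  name  bonus  salary  reports
0  Ben     33      49        6
1  Fay      1     120        7
2  Ben      7     155        6
3  Ben     43     182        6
4  Fay     31     194        7
filter rows where name == 'Fay':
  name  bonus  salary  reports
1  Fay      1     120        7
4  Fay     31     194        7
add column bonus_plus_5 = t['bonus'] + 5:
  name  bonus  salary  reports  bonus_plus_5
1  Fay      1     120        7             6
4  Fay     31     194        7            36
Reading off the sum of column 'bonus_plus_5', we get 42.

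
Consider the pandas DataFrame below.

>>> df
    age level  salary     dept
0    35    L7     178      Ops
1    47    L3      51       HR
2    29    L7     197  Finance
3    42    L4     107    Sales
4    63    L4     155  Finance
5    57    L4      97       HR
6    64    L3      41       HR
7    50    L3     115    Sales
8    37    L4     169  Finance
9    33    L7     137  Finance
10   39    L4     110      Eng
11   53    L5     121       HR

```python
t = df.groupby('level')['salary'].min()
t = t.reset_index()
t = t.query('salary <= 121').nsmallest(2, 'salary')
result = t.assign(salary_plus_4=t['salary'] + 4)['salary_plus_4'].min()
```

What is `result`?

45

group by level, min of salary:
level
L3     41
L4     97
L5    121
L7    137
Name: salary, dtype: int64
reset_index():
  level  salary
0    L3      41
1    L4      97
2    L5     121
3    L7     137
filter rows where salary <= 121:
  level  salary
0    L3      41
1    L4      97
2    L5     121
take 2 rows with smallest salary:
  level  salary
0    L3      41
1    L4      97
add column salary_plus_4 = t['salary'] + 4:
  level  salary  salary_plus_4
0    L3      41             45
1    L4      97            101
Then the min of column 'salary_plus_4': 45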